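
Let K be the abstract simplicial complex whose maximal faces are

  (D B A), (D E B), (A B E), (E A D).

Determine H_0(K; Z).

We work with the vertex ordering A < B < D < E. The simplices of K, each written with vertices in increasing order, are:

  0-simplices (4): A, B, D, E
  1-simplices (6): AB, AD, AE, BD, BE, DE
  2-simplices (4): ABD, ABE, ADE, BDE

giving chain groups C_0 ≅ Z^4, C_1 ≅ Z^6, C_2 ≅ Z^4.

The boundary map ∂_1: C_1 → C_0 maps an edge to its endpoints' difference, ∂[p,q] = q − p.
This gives a 4×6 integer matrix of rank 3; reducing to Smith normal form yields diagonal entries (1,1,1).

The boundary map ∂_2: C_2 → C_1 maps a triangle to the signed sum of its edges. For instance
  ∂BDE = DE − BE + BD,
  ∂ADE = DE − AE + AD.
The resulting 6×4 matrix has rank 3, and its Smith normal form has invariant factors (1,1,1).

Computing H_k = (kernel of ∂_k) / (image of ∂_{k+1}):

  H_0: rank C_0 − rank ∂_1 = 4 − 3 = 1, and the invariant factors of ∂_1 are all 1, so H_0 = Z.

(K is a triangulation of the 2-sphere S^2.)

H_0 = Z.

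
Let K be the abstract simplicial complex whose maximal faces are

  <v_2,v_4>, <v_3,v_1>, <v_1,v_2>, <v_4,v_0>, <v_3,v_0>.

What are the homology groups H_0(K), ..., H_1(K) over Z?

We work with the vertex ordering v_0 < v_1 < v_2 < v_3 < v_4. The simplices of K, each written with vertices in increasing order, are:

  0-simplices (5): [v_0], [v_1], [v_2], [v_3], [v_4]
  1-simplices (5): [v_0,v_3], [v_0,v_4], [v_1,v_2], [v_1,v_3], [v_2,v_4]

so the chain groups are C_0 ≅ Z^5, C_1 ≅ Z^5.

Boundary ∂_1: C_1 → C_0 maps an edge to its endpoints' difference, ∂[p,q] = q − p.
The 5×5 boundary matrix has rank 4 and Smith normal form diag(1,1,1,1).

From H_k ≅ ker(∂_k) / im(∂_{k+1}) we obtain:

  H_0: rank C_0 − rank ∂_1 = 5 − 4 = 1, and the invariant factors of ∂_1 are all 1, so H_0 = Z.
  H_1: rank ker ∂_1 − rank ∂_2 = (5 − 4) − 0 = 1, and there is no ∂_2, so H_1 = Z.

H_0 ≅ Z,  H_1 ≅ Z.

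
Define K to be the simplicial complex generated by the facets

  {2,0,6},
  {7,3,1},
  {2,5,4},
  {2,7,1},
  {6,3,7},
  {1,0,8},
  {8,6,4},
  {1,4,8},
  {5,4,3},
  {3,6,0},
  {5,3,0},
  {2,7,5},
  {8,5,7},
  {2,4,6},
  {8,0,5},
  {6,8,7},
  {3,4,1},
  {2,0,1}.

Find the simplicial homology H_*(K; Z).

We work with the vertex ordering 0 < 1 < 2 < 3 < 4 < 5 < 6 < 7 < 8. The simplices of K, each written with vertices in increasing order, are:

  0-simplices (9): [0], [1], [2], [3], [4], [5], [6], [7], [8]
  1-simplices (27): (27 of them)
  2-simplices (18): [0,1,2], [0,1,8], [0,2,6], [0,3,5], [0,3,6], [0,5,8], [1,2,7], [1,3,4], [1,3,7], [1,4,8], [2,4,5], [2,4,6], [2,5,7], [3,4,5], [3,6,7], [4,6,8], [5,7,8], [6,7,8]

Hence C_0 ≅ Z^9, C_1 ≅ Z^27, C_2 ≅ Z^18.

Boundary ∂_1: C_1 → C_0 is given by ∂[p,q] = [q] − [p]. For instance
  ∂[6,8] = [8] − [6].
This gives a 9×27 integer matrix of rank 8; reducing to Smith normal form yields diagonal entries (1,1,1,1,1,1,1,1).

∂_2: C_2 → C_1 sends each 2-simplex [p,q,r] to [q,r] − [p,r] + [p,q]. For instance
  ∂[2,5,7] = [5,7] − [2,7] + [2,5],
  ∂[0,5,8] = [5,8] − [0,8] + [0,5].
The resulting 27×18 matrix has rank 17, and its Smith normal form has invariant factors (1,1,1,1,1,1,1,1,1,1,1,1,1,1,1,1,1).

From H_k ≅ ker(∂_k) / im(∂_{k+1}) we obtain:

  H_0: rank C_0 − rank ∂_1 = 9 − 8 = 1, and the invariant factors of ∂_1 are all 1, so H_0 = Z.
  H_1: rank ker ∂_1 − rank ∂_2 = (27 − 8) − 17 = 2, and the invariant factors of ∂_2 are all 1, so H_1 = Z^2.
  H_2: rank ker ∂_2 − rank ∂_3 = (18 − 17) − 0 = 1, and there is no ∂_3, so H_2 = Z.

(K is a triangulation of the torus T^2.)

H_0 = Z,  H_1 = Z^2,  H_2 = Z.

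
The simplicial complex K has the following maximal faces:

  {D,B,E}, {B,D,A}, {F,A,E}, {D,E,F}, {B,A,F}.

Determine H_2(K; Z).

K has 5 vertices, 10 edges, 5 triangles.
rank ∂_2 = 5, rank ∂_3 = 0 ⇒ b_2 = 5 − 5 − 0 = 0. So H_2 ≅ 0.

H_2 = 0.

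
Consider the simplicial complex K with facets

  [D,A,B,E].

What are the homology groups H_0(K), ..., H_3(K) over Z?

Fix the vertex order A < B < D < E and write every simplex with vertices in increasing order. Then dim K = 3 and the simplices of K are:

  0-simplices (4): A, B, D, E
  1-simplices (6): AB, AD, AE, BD, BE, DE
  2-simplices (4): ABD, ABE, ADE, BDE
  3-simplices (1): ABDE

giving chain groups C_0 ≅ Z^4, C_1 ≅ Z^6, C_2 ≅ Z^4, C_3 ≅ Z^1.

The boundary map ∂_1: C_1 → C_0 is given by ∂[p,q] = [q] − [p]. For instance
  ∂DE = E − D.
The 4×6 boundary matrix has rank 3 and Smith normal form diag(1,1,1).

∂_2: C_2 → C_1 acts by ∂[p,q,r] = [q,r] − [p,r] + [p,q]. For instance
  ∂ABE = BE − AE + AB,
  ∂BDE = DE − BE + BD.
As a 6×4 matrix over Z this has rank 3, with invariant factors (1,1,1).

Boundary ∂_3: C_3 → C_2 sends each 3-simplex σ to the alternating sum Σ_i (−1)^i (σ with its i-th vertex removed). For instance
  ∂ABDE = BDE − ADE + ABE − ABD.
The 4×1 boundary matrix has rank 1 and Smith normal form diag(1).

From H_k ≅ ker(∂_k) / im(∂_{k+1}) we obtain:

  H_0: rank C_0 − rank ∂_1 = 4 − 3 = 1, and the invariant factors of ∂_1 are all 1, so H_0 ≅ Z.
  H_1: rank ker ∂_1 − rank ∂_2 = (6 − 3) − 3 = 0, and the invariant factors of ∂_2 are all 1, so H_1 ≅ 0.
  H_2: rank ker ∂_2 − rank ∂_3 = (4 − 3) − 1 = 0, and the invariant factors of ∂_3 are all 1, so H_2 ≅ 0.
  H_3: rank ker ∂_3 − rank ∂_4 = (1 − 1) − 0 = 0, and there is no ∂_4, so H_3 ≅ 0.

H_0 = Z,  H_1 = 0,  H_2 = 0,  H_3 = 0.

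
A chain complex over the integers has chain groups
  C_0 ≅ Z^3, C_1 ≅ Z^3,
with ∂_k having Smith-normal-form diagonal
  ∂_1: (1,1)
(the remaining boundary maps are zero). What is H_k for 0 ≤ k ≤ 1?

H_0: b_0 = 3 − 0 − 2 = 1; torsion from ∂_1 factors > 1: none. So H_0 = Z.
H_1: b_1 = 3 − 2 − 0 = 1; torsion from ∂_2 factors > 1: none. So H_1 = Z.

H_0 = Z,  H_1 = Z.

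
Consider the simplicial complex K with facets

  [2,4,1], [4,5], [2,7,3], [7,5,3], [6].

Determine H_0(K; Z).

We work with the vertex ordering 1 < 2 < 3 < 4 < 5 < 6 < 7. The simplices of K, each written with vertices in increasing order, are:

  0-simplices (7): [1], [2], [3], [4], [5], [6], [7]
  1-simplices (9): [1,2], [1,4], [2,3], [2,4], [2,7], [3,5], [3,7], [4,5], [5,7]
  2-simplices (3): [1,2,4], [2,3,7], [3,5,7]

giving chain groups C_0 ≅ Z^7, C_1 ≅ Z^9, C_2 ≅ Z^3.

Boundary ∂_1: C_1 → C_0 is given by ∂[p,q] = [q] − [p]. For instance
  ∂[3,7] = [7] − [3].
This gives a 7×9 integer matrix of rank 5; reducing to Smith normal form yields diagonal entries (1,1,1,1,1).

The boundary map ∂_2: C_2 → C_1 acts by ∂[p,q,r] = [q,r] − [p,r] + [p,q]. For instance
  ∂[2,3,7] = [3,7] − [2,7] + [2,3],
  ∂[1,2,4] = [2,4] − [1,4] + [1,2].
The resulting 9×3 matrix has rank 3, and its Smith normal form has invariant factors (1,1,1).

From H_k ≅ ker(∂_k) / im(∂_{k+1}) we obtain:

  H_0: rank C_0 − rank ∂_1 = 7 − 5 = 2, and the invariant factors of ∂_1 are all 1, so H_0 ≅ Z^2.

H_0 ≅ Z^2.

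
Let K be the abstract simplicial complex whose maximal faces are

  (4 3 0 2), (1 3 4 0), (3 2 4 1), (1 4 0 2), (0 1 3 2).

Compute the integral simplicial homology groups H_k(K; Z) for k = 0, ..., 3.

Take the total order 0 < 1 < 2 < 3 < 4 on the vertex set. Then K (dimension 3) consists of the simplices:

  0-simplices (5): [0], [1], [2], [3], [4]
  1-simplices (10): [0,1], [0,2], [0,3], [0,4], [1,2], [1,3], [1,4], [2,3], [2,4], [3,4]
  2-simplices (10): [0,1,2], [0,1,3], [0,1,4], [0,2,3], [0,2,4], [0,3,4], [1,2,3], [1,2,4], [1,3,4], [2,3,4]
  3-simplices (5): [0,1,2,3], [0,1,2,4], [0,1,3,4], [0,2,3,4], [1,2,3,4]

Hence C_0 ≅ Z^5, C_1 ≅ Z^10, C_2 ≅ Z^10, C_3 ≅ Z^5.

Boundary ∂_1: C_1 → C_0 maps an edge to its endpoints' difference, ∂[p,q] = q − p. For instance
  ∂[1,2] = [2] − [1].
This gives a 5×10 integer matrix of rank 4; reducing to Smith normal form yields diagonal entries (1,1,1,1).

The boundary map ∂_2: C_2 → C_1 sends each 2-simplex [p,q,r] to [q,r] − [p,r] + [p,q]. For instance
  ∂[0,1,3] = [1,3] − [0,3] + [0,1],
  ∂[0,1,4] = [1,4] − [0,4] + [0,1].
The resulting 10×10 matrix has rank 6, and its Smith normal form has invariant factors (1,1,1,1,1,1).

The boundary map ∂_3: C_3 → C_2 sends each 3-simplex σ to the alternating sum Σ_i (−1)^i (σ with its i-th vertex removed). For instance
  ∂[1,2,3,4] = [2,3,4] − [1,3,4] + [1,2,4] − [1,2,3],
  ∂[0,2,3,4] = [2,3,4] − [0,3,4] + [0,2,4] − [0,2,3].
The resulting 10×5 matrix has rank 4, and its Smith normal form has invariant factors (1,1,1,1).

Computing H_k = (kernel of ∂_k) / (image of ∂_{k+1}):

  H_0: rank C_0 − rank ∂_1 = 5 − 4 = 1, and the invariant factors of ∂_1 are all 1, so H_0 ≅ Z.
  H_1: rank ker ∂_1 − rank ∂_2 = (10 − 4) − 6 = 0, and the invariant factors of ∂_2 are all 1, so H_1 ≅ 0.
  H_2: rank ker ∂_2 − rank ∂_3 = (10 − 6) − 4 = 0, and the invariant factors of ∂_3 are all 1, so H_2 ≅ 0.
  H_3: rank ker ∂_3 − rank ∂_4 = (5 − 4) − 0 = 1, and there is no ∂_4, so H_3 ≅ Z.

(K is a triangulation of the 3-sphere S^3.)

H_0 = Z,  H_1 = 0,  H_2 = 0,  H_3 = Z.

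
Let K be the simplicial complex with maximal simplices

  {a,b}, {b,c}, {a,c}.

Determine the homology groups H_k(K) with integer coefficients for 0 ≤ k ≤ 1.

Take the total order a < b < c on the vertex set. Then K (dimension 1) consists of the simplices:

  0-simplices (3): a, b, c
  1-simplices (3): ab, ac, bc

so the chain groups are C_0 ≅ Z^3, C_1 ≅ Z^3.

∂_1: C_1 → C_0 sends each edge [p,q] (with p < q) to q − p.
The 3×3 boundary matrix has rank 2 and Smith normal form diag(1,1).

From H_k ≅ ker(∂_k) / im(∂_{k+1}) we obtain:

  H_0: rank C_0 − rank ∂_1 = 3 − 2 = 1, and the invariant factors of ∂_1 are all 1, so H_0 ≅ Z.
  H_1: rank ker ∂_1 − rank ∂_2 = (3 − 2) − 0 = 1, and there is no ∂_2, so H_1 ≅ Z.

(K is a triangulation of the circle S^1.)

H_0 ≅ Z,  H_1 ≅ Z.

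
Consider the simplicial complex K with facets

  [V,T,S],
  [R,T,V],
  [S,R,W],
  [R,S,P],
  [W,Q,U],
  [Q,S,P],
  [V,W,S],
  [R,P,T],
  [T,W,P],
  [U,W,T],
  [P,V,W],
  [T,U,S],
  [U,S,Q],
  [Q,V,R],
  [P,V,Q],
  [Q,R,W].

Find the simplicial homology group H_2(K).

H_2 = Z.

Take the total order P < Q < R < S < T < U < V < W on the vertex set. Then K (dimension 2) consists of the simplices:

  0-simplices (8): P, Q, R, S, T, U, V, W
  1-simplices (24): PQ, PR, PS, PT, PV, PW, QR, QS, QU, QV, QW, RS, RT, RV, RW, ST, SU, SV, SW, TU, TV, TW, UW, VW
  2-simplices (16): PQS, PQV, PRS, PRT, PTW, PVW, QRV, QRW, QSU, QUW, RSW, RTV, STU, STV, SVW, TUW

Hence C_0 ≅ Z^8, C_1 ≅ Z^24, C_2 ≅ Z^16.

∂_1: C_1 → C_0 maps an edge to its endpoints' difference, ∂[p,q] = q − p. For instance
  ∂QW = W − Q.
The 8×24 boundary matrix has rank 7 and Smith normal form diag(1,1,1,1,1,1,1).

∂_2: C_2 → C_1 maps a triangle to the signed sum of its edges. For instance
  ∂STV = TV − SV + ST,
  ∂SVW = VW − SW + SV.
The resulting 24×16 matrix has rank 15, and its Smith normal form has invariant factors (1,1,1,1,1,1,1,1,1,1,1,1,1,1,1).

Reading off H_k = ker ∂_k / im ∂_{k+1}:

  H_2: rank ker ∂_2 − rank ∂_3 = (16 − 15) − 0 = 1, and there is no ∂_3, so H_2 = Z.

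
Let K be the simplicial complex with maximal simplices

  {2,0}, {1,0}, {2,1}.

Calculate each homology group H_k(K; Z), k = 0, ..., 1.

H_0 ≅ Z,  H_1 ≅ Z.

Fix the vertex order 0 < 1 < 2 and write every simplex with vertices in increasing order. Then dim K = 1 and the simplices of K are:

  0-simplices (3): [0], [1], [2]
  1-simplices (3): [0,1], [0,2], [1,2]

giving chain groups C_0 ≅ Z^3, C_1 ≅ Z^3.

∂_1: C_1 → C_0 maps an edge to its endpoints' difference, ∂[p,q] = q − p. For instance
  ∂[1,2] = [2] − [1].
As a 3×3 matrix over Z this has rank 2, with invariant factors (1,1).

From H_k ≅ ker(∂_k) / im(∂_{k+1}) we obtain:

  H_0: rank C_0 − rank ∂_1 = 3 − 2 = 1, and the invariant factors of ∂_1 are all 1, so H_0 = Z.
  H_1: rank ker ∂_1 − rank ∂_2 = (3 − 2) − 0 = 1, and there is no ∂_2, so H_1 = Z.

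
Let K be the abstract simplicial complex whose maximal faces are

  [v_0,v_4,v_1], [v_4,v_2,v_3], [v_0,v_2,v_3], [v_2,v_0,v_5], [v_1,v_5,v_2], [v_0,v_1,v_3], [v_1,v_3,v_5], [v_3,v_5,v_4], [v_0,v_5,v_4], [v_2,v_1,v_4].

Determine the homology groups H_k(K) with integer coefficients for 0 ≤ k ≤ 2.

H_0 = Z,  H_1 = Z/2,  H_2 = 0.

Fix the vertex order v_0 < v_1 < v_2 < v_3 < v_4 < v_5 and write every simplex with vertices in increasing order. Then dim K = 2 and the simplices of K are:

  0-simplices (6): [v_0], [v_1], [v_2], [v_3], [v_4], [v_5]
  1-simplices (15): (15 of them)
  2-simplices (10): [v_0,v_1,v_3], [v_0,v_1,v_4], [v_0,v_2,v_3], [v_0,v_2,v_5], [v_0,v_4,v_5], [v_1,v_2,v_4], [v_1,v_2,v_5], [v_1,v_3,v_5], [v_2,v_3,v_4], [v_3,v_4,v_5]

Hence C_0 ≅ Z^6, C_1 ≅ Z^15, C_2 ≅ Z^10.

Boundary ∂_1: C_1 → C_0 maps an edge to its endpoints' difference, ∂[p,q] = q − p.
The 6×15 boundary matrix has rank 5 and Smith normal form diag(1,1,1,1,1).

Boundary ∂_2: C_2 → C_1 maps a triangle to the signed sum of its edges. For instance
  ∂[v_1,v_2,v_4] = [v_2,v_4] − [v_1,v_4] + [v_1,v_2],
  ∂[v_1,v_2,v_5] = [v_2,v_5] − [v_1,v_5] + [v_1,v_2].
As a 15×10 matrix over Z this has rank 10, with invariant factors (1,1,1,1,1,1,1,1,1,2).

Reading off H_k = ker ∂_k / im ∂_{k+1}:

  H_0: rank C_0 − rank ∂_1 = 6 − 5 = 1, and the invariant factors of ∂_1 are all 1, so H_0 = Z.
  H_1: rank ker ∂_1 − rank ∂_2 = (15 − 5) − 10 = 0, and ∂_2 has invariant factor 2 > 1, so H_1 = Z/2.
  H_2: rank ker ∂_2 − rank ∂_3 = (10 − 10) − 0 = 0, and there is no ∂_3, so H_2 = 0.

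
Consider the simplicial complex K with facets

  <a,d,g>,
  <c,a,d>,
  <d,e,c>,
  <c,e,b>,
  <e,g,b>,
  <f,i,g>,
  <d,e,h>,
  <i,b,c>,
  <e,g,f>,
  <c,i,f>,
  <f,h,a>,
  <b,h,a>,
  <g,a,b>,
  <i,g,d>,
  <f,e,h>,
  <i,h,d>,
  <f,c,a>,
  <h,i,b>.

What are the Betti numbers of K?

b_0 = 1, b_1 = 2, b_2 = 1.

Take the total order a < b < c < d < e < f < g < h < i on the vertex set. Then K (dimension 2) consists of the simplices:

  0-simplices (9): a, b, c, d, e, f, g, h, i
  1-simplices (27): ab, ac, ad, af, ag, ah, bc, be, bg, bh, bi, cd, ce, cf, ci, de, dg, dh, di, ef, eg, eh, fg, fh, fi, gi, hi
  2-simplices (18): abg, abh, acd, acf, adg, afh, bce, bci, beg, bhi, cde, cfi, deh, dgi, dhi, efg, efh, fgi

giving chain groups C_0 ≅ Z^9, C_1 ≅ Z^27, C_2 ≅ Z^18.

∂_1: C_1 → C_0 maps an edge to its endpoints' difference, ∂[p,q] = q − p.
This gives a 9×27 integer matrix of rank 8; reducing to Smith normal form yields diagonal entries (1,1,1,1,1,1,1,1).

The boundary map ∂_2: C_2 → C_1 sends each 2-simplex [p,q,r] to [q,r] − [p,r] + [p,q]. For instance
  ∂bci = ci − bi + bc,
  ∂fgi = gi − fi + fg.
This gives a 27×18 integer matrix of rank 17; reducing to Smith normal form yields diagonal entries (1,1,1,1,1,1,1,1,1,1,1,1,1,1,1,1,1).

Reading off H_k = ker ∂_k / im ∂_{k+1}:

  H_0: rank C_0 − rank ∂_1 = 9 − 8 = 1, and the invariant factors of ∂_1 are all 1, so H_0 = Z.
  H_1: rank ker ∂_1 − rank ∂_2 = (27 − 8) − 17 = 2, and the invariant factors of ∂_2 are all 1, so H_1 = Z^2.
  H_2: rank ker ∂_2 − rank ∂_3 = (18 − 17) − 0 = 1, and there is no ∂_3, so H_2 = Z.

(K is a triangulation of the torus T^2.)

Hence the Betti numbers are b_0 = 1, b_1 = 2, b_2 = 1.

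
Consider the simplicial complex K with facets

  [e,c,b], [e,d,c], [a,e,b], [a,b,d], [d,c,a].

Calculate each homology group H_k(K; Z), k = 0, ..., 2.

Fix the vertex order a < b < c < d < e and write every simplex with vertices in increasing order. Then dim K = 2 and the simplices of K are:

  0-simplices (5): a, b, c, d, e
  1-simplices (10): ab, ac, ad, ae, bc, bd, be, cd, ce, de
  2-simplices (5): abd, abe, acd, bce, cde

giving chain groups C_0 ≅ Z^5, C_1 ≅ Z^10, C_2 ≅ Z^5.

The boundary map ∂_1: C_1 → C_0 maps an edge to its endpoints' difference, ∂[p,q] = q − p. For instance
  ∂ad = d − a.
The resulting 5×10 matrix has rank 4, and its Smith normal form has invariant factors (1,1,1,1).

The boundary map ∂_2: C_2 → C_1 sends each 2-simplex [p,q,r] to [q,r] − [p,r] + [p,q]. For instance
  ∂bce = ce − be + bc,
  ∂abe = be − ae + ab.
This gives a 10×5 integer matrix of rank 5; reducing to Smith normal form yields diagonal entries (1,1,1,1,1).

Computing H_k = (kernel of ∂_k) / (image of ∂_{k+1}):

  H_0: rank C_0 − rank ∂_1 = 5 − 4 = 1, and the invariant factors of ∂_1 are all 1, so H_0 = Z.
  H_1: rank ker ∂_1 − rank ∂_2 = (10 − 4) − 5 = 1, and the invariant factors of ∂_2 are all 1, so H_1 = Z.
  H_2: rank ker ∂_2 − rank ∂_3 = (5 − 5) − 0 = 0, and there is no ∂_3, so H_2 = 0.

As a check, the Euler characteristic is 5 − 10 + 5 = 0, which agrees with 1 − 1 + 0 = 0.

H_0 = Z,  H_1 = Z,  H_2 = 0.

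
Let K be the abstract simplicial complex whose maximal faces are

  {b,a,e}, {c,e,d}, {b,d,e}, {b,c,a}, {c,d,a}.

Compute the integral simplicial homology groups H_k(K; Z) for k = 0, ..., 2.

Order the vertices as a < b < c < d < e. Listing each simplex with vertices in this order, K has dimension 2 with simplices:

  0-simplices (5): a, b, c, d, e
  1-simplices (10): ab, ac, ad, ae, bc, bd, be, cd, ce, de
  2-simplices (5): abc, abe, acd, bde, cde

giving chain groups C_0 ≅ Z^5, C_1 ≅ Z^10, C_2 ≅ Z^5.

The boundary map ∂_1: C_1 → C_0 is given by ∂[p,q] = [q] − [p]. For instance
  ∂ab = b − a.
As a 5×10 matrix over Z this has rank 4, with invariant factors (1,1,1,1).

∂_2: C_2 → C_1 maps a triangle to the signed sum of its edges. For instance
  ∂bde = de − be + bd,
  ∂acd = cd − ad + ac.
The 10×5 boundary matrix has rank 5 and Smith normal form diag(1,1,1,1,1).

Computing H_k = (kernel of ∂_k) / (image of ∂_{k+1}):

  H_0: rank C_0 − rank ∂_1 = 5 − 4 = 1, and the invariant factors of ∂_1 are all 1, so H_0 = Z.
  H_1: rank ker ∂_1 − rank ∂_2 = (10 − 4) − 5 = 1, and the invariant factors of ∂_2 are all 1, so H_1 = Z.
  H_2: rank ker ∂_2 − rank ∂_3 = (5 − 5) − 0 = 0, and there is no ∂_3, so H_2 = 0.

(K is a triangulation of the Möbius band.)

H_0 ≅ Z,  H_1 ≅ Z,  H_2 = 0.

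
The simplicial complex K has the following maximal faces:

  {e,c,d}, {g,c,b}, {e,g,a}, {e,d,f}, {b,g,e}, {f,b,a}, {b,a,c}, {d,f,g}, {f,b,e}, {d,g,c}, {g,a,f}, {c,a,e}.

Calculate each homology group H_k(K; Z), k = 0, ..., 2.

H_0 = Z,  H_1 = Z/2Z,  H_2 = 0.

K has 7 vertices, 18 edges, 12 triangles.
rank ∂_0 = 0, rank ∂_1 = 6 ⇒ b_0 = 7 − 0 − 6 = 1; all invariant factors of ∂_1 are 1 so no torsion. So H_0 = Z.
rank ∂_1 = 6, rank ∂_2 = 12 ⇒ b_1 = 18 − 6 − 12 = 0; ∂_2 has invariant factor(s) [2] giving torsion. So H_1 = Z/2Z.
rank ∂_2 = 12, rank ∂_3 = 0 ⇒ b_2 = 12 − 12 − 0 = 0. So H_2 = 0.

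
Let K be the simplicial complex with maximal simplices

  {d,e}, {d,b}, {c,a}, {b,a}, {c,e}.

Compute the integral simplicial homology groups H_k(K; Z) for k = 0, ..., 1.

H_0 = Z,  H_1 = Z.

We work with the vertex ordering a < b < c < d < e. The simplices of K, each written with vertices in increasing order, are:

  0-simplices (5): a, b, c, d, e
  1-simplices (5): ab, ac, bd, ce, de

Hence C_0 ≅ Z^5, C_1 ≅ Z^5.

∂_1: C_1 → C_0 sends each edge [p,q] (with p < q) to q − p.
The 5×5 boundary matrix has rank 4 and Smith normal form diag(1,1,1,1).

Reading off H_k = ker ∂_k / im ∂_{k+1}:

  H_0: rank C_0 − rank ∂_1 = 5 − 4 = 1, and the invariant factors of ∂_1 are all 1, so H_0 = Z.
  H_1: rank ker ∂_1 − rank ∂_2 = (5 − 4) − 0 = 1, and there is no ∂_2, so H_1 = Z.

As a check, the Euler characteristic is 5 − 5 = 0, which agrees with 1 − 1 = 0.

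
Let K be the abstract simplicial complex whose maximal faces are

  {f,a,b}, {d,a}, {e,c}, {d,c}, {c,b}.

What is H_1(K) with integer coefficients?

K has 6 vertices, 7 edges, 1 triangle.
rank ∂_1 = 5, rank ∂_2 = 1 ⇒ b_1 = 7 − 5 − 1 = 1; all invariant factors of ∂_2 are 1 so no torsion. So H_1 ≅ Z.

H_1 ≅ Z.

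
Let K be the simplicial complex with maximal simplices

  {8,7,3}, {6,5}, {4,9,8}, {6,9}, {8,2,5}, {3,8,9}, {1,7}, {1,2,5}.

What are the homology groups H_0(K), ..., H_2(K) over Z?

H_0 = Z,  H_1 = Z^2,  H_2 = 0.

We work with the vertex ordering 1 < 2 < 3 < 4 < 5 < 6 < 7 < 8 < 9. The simplices of K, each written with vertices in increasing order, are:

  0-simplices (9): [1], [2], [3], [4], [5], [6], [7], [8], [9]
  1-simplices (15): [1,2], [1,5], [1,7], [2,5], [2,8], [3,7], [3,8], [3,9], [4,8], [4,9], [5,6], [5,8], [6,9], [7,8], [8,9]
  2-simplices (5): [1,2,5], [2,5,8], [3,7,8], [3,8,9], [4,8,9]

giving chain groups C_0 ≅ Z^9, C_1 ≅ Z^15, C_2 ≅ Z^5.

∂_1: C_1 → C_0 maps an edge to its endpoints' difference, ∂[p,q] = q − p. For instance
  ∂[7,8] = [8] − [7].
The resulting 9×15 matrix has rank 8, and its Smith normal form has invariant factors (1,1,1,1,1,1,1,1).

Boundary ∂_2: C_2 → C_1 sends each 2-simplex [p,q,r] to [q,r] − [p,r] + [p,q]. For instance
  ∂[2,5,8] = [5,8] − [2,8] + [2,5],
  ∂[3,8,9] = [8,9] − [3,9] + [3,8].
The 15×5 boundary matrix has rank 5 and Smith normal form diag(1,1,1,1,1).

Reading off H_k = ker ∂_k / im ∂_{k+1}:

  H_0: rank C_0 − rank ∂_1 = 9 − 8 = 1, and the invariant factors of ∂_1 are all 1, so H_0 = Z.
  H_1: rank ker ∂_1 − rank ∂_2 = (15 − 8) − 5 = 2, and the invariant factors of ∂_2 are all 1, so H_1 = Z^2.
  H_2: rank ker ∂_2 − rank ∂_3 = (5 − 5) − 0 = 0, and there is no ∂_3, so H_2 = 0.

As a check, the Euler characteristic is 9 − 15 + 5 = -1, which agrees with 1 − 2 + 0 = -1.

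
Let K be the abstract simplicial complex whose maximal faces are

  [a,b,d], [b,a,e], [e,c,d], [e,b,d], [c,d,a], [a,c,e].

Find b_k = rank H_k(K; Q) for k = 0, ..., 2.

b_0 = 1, b_1 = 0, b_2 = 1.

Order the vertices as a < b < c < d < e. Listing each simplex with vertices in this order, K has dimension 2 with simplices:

  0-simplices (5): a, b, c, d, e
  1-simplices (9): ab, ac, ad, ae, bd, be, cd, ce, de
  2-simplices (6): abd, abe, acd, ace, bde, cde

Hence C_0 ≅ Z^5, C_1 ≅ Z^9, C_2 ≅ Z^6.

∂_1: C_1 → C_0 is given by ∂[p,q] = [q] − [p].
This gives a 5×9 integer matrix of rank 4; reducing to Smith normal form yields diagonal entries (1,1,1,1).

∂_2: C_2 → C_1 sends each 2-simplex [p,q,r] to [q,r] − [p,r] + [p,q]. For instance
  ∂cde = de − ce + cd,
  ∂ace = ce − ae + ac.
As a 9×6 matrix over Z this has rank 5, with invariant factors (1,1,1,1,1).

Computing H_k = (kernel of ∂_k) / (image of ∂_{k+1}):

  H_0: rank C_0 − rank ∂_1 = 5 − 4 = 1, and the invariant factors of ∂_1 are all 1, so H_0 ≅ Z.
  H_1: rank ker ∂_1 − rank ∂_2 = (9 − 4) − 5 = 0, and the invariant factors of ∂_2 are all 1, so H_1 ≅ 0.
  H_2: rank ker ∂_2 − rank ∂_3 = (6 − 5) − 0 = 1, and there is no ∂_3, so H_2 ≅ Z.

As a check, the Euler characteristic is 5 − 9 + 6 = 2, which agrees with 1 − 0 + 1 = 2.

Hence the Betti numbers are b_0 = 1, b_1 = 0, b_2 = 1.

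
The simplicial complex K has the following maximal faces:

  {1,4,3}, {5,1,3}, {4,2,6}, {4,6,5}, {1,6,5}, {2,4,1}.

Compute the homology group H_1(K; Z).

H_1 = Z.

We work with the vertex ordering 1 < 2 < 3 < 4 < 5 < 6. The simplices of K, each written with vertices in increasing order, are:

  0-simplices (6): [1], [2], [3], [4], [5], [6]
  1-simplices (12): [1,2], [1,3], [1,4], [1,5], [1,6], [2,4], [2,6], [3,4], [3,5], [4,5], [4,6], [5,6]
  2-simplices (6): [1,2,4], [1,3,4], [1,3,5], [1,5,6], [2,4,6], [4,5,6]

so the chain groups are C_0 ≅ Z^6, C_1 ≅ Z^12, C_2 ≅ Z^6.

∂_1: C_1 → C_0 maps an edge to its endpoints' difference, ∂[p,q] = q − p. For instance
  ∂[1,5] = [5] − [1].
This gives a 6×12 integer matrix of rank 5; reducing to Smith normal form yields diagonal entries (1,1,1,1,1).

Boundary ∂_2: C_2 → C_1 maps a triangle to the signed sum of its edges. For instance
  ∂[1,2,4] = [2,4] − [1,4] + [1,2],
  ∂[1,3,4] = [3,4] − [1,4] + [1,3].
The 12×6 boundary matrix has rank 6 and Smith normal form diag(1,1,1,1,1,1).

Reading off H_k = ker ∂_k / im ∂_{k+1}:

  H_1: rank ker ∂_1 − rank ∂_2 = (12 − 5) − 6 = 1, and the invariant factors of ∂_2 are all 1, so H_1 = Z.

(K is a triangulation of the cylinder S^1 x I.)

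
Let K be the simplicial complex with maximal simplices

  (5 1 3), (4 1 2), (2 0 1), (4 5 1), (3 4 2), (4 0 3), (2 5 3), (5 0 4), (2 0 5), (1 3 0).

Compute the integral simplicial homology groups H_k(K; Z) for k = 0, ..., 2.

We work with the vertex ordering 0 < 1 < 2 < 3 < 4 < 5. The simplices of K, each written with vertices in increasing order, are:

  0-simplices (6): [0], [1], [2], [3], [4], [5]
  1-simplices (15): [0,1], [0,2], [0,3], [0,4], [0,5], [1,2], [1,3], [1,4], [1,5], [2,3], [2,4], [2,5], [3,4], [3,5], [4,5]
  2-simplices (10): [0,1,2], [0,1,3], [0,2,5], [0,3,4], [0,4,5], [1,2,4], [1,3,5], [1,4,5], [2,3,4], [2,3,5]

giving chain groups C_0 ≅ Z^6, C_1 ≅ Z^15, C_2 ≅ Z^10.

∂_1: C_1 → C_0 maps an edge to its endpoints' difference, ∂[p,q] = q − p.
As a 6×15 matrix over Z this has rank 5, with invariant factors (1,1,1,1,1).

∂_2: C_2 → C_1 acts by ∂[p,q,r] = [q,r] − [p,r] + [p,q]. For instance
  ∂[0,1,3] = [1,3] − [0,3] + [0,1],
  ∂[0,3,4] = [3,4] − [0,4] + [0,3].
As a 15×10 matrix over Z this has rank 10, with invariant factors (1,1,1,1,1,1,1,1,1,2).

Reading off H_k = ker ∂_k / im ∂_{k+1}:

  H_0: rank C_0 − rank ∂_1 = 6 − 5 = 1, and the invariant factors of ∂_1 are all 1, so H_0 ≅ Z.
  H_1: rank ker ∂_1 − rank ∂_2 = (15 − 5) − 10 = 0, and ∂_2 has invariant factor 2 > 1, so H_1 ≅ Z/2.
  H_2: rank ker ∂_2 − rank ∂_3 = (10 − 10) − 0 = 0, and there is no ∂_3, so H_2 ≅ 0.

As a check, the Euler characteristic is 6 − 15 + 10 = 1, which agrees with 1 − 0 + 0 = 1.

H_0 = Z,  H_1 = Z/2,  H_2 = 0.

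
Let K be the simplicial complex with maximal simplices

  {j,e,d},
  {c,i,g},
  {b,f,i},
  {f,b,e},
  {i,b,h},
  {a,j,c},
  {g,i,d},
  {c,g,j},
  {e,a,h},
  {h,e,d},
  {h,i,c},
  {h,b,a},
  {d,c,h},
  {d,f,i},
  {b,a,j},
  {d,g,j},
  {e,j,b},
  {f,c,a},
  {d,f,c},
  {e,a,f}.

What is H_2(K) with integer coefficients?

H_2 = 0.

Take the total order a < b < c < d < e < f < g < h < i < j on the vertex set. Then K (dimension 2) consists of the simplices:

  0-simplices (10): a, b, c, d, e, f, g, h, i, j
  1-simplices (30): ab, ac, ae, af, ah, aj, be, bf, bh, bi, bj, cd, cf, cg, ch, ci, cj, de, df, dg, dh, di, dj, ef, eh, ej, fi, gi, gj, hi
  2-simplices (20): abh, abj, acf, acj, aef, aeh, bef, bej, bfi, bhi, cdf, cdh, cgi, cgj, chi, deh, dej, dfi, dgi, dgj

so the chain groups are C_0 ≅ Z^10, C_1 ≅ Z^30, C_2 ≅ Z^20.

Boundary ∂_1: C_1 → C_0 maps an edge to its endpoints' difference, ∂[p,q] = q − p. For instance
  ∂bj = j − b.
This gives a 10×30 integer matrix of rank 9; reducing to Smith normal form yields diagonal entries (1,1,1,1,1,1,1,1,1).

∂_2: C_2 → C_1 sends each 2-simplex [p,q,r] to [q,r] − [p,r] + [p,q]. For instance
  ∂dej = ej − dj + de,
  ∂bfi = fi − bi + bf.
The resulting 30×20 matrix has rank 20, and its Smith normal form has invariant factors (1,1,1,1,1,1,1,1,1,1,1,1,1,1,1,1,1,1,1,2).

Reading off H_k = ker ∂_k / im ∂_{k+1}:

  H_2: rank ker ∂_2 − rank ∂_3 = (20 − 20) − 0 = 0, and there is no ∂_3, so H_2 ≅ 0.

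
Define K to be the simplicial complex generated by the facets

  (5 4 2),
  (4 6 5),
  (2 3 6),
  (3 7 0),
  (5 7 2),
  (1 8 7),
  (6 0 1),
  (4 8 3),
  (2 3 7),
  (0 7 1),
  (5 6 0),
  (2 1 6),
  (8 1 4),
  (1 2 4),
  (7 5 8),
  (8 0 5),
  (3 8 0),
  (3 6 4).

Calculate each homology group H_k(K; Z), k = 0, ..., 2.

H_0 = Z,  H_1 = Z ⊕ Z/2Z,  H_2 = 0.

We work with the vertex ordering 0 < 1 < 2 < 3 < 4 < 5 < 6 < 7 < 8. The simplices of K, each written with vertices in increasing order, are:

  0-simplices (9): [0], [1], [2], [3], [4], [5], [6], [7], [8]
  1-simplices (27): (27 of them)
  2-simplices (18): [0,1,6], [0,1,7], [0,3,7], [0,3,8], [0,5,6], [0,5,8], [1,2,4], [1,2,6], [1,4,8], [1,7,8], [2,3,6], [2,3,7], [2,4,5], [2,5,7], [3,4,6], [3,4,8], [4,5,6], [5,7,8]

Hence C_0 ≅ Z^9, C_1 ≅ Z^27, C_2 ≅ Z^18.

The boundary map ∂_1: C_1 → C_0 is given by ∂[p,q] = [q] − [p]. For instance
  ∂[7,8] = [8] − [7].
The 9×27 boundary matrix has rank 8 and Smith normal form diag(1,1,1,1,1,1,1,1).

Boundary ∂_2: C_2 → C_1 maps a triangle to the signed sum of its edges. For instance
  ∂[3,4,6] = [4,6] − [3,6] + [3,4],
  ∂[0,3,7] = [3,7] − [0,7] + [0,3].
The resulting 27×18 matrix has rank 18, and its Smith normal form has invariant factors (1,1,1,1,1,1,1,1,1,1,1,1,1,1,1,1,1,2).

Computing H_k = (kernel of ∂_k) / (image of ∂_{k+1}):

  H_0: rank C_0 − rank ∂_1 = 9 − 8 = 1, and the invariant factors of ∂_1 are all 1, so H_0 ≅ Z.
  H_1: rank ker ∂_1 − rank ∂_2 = (27 − 8) − 18 = 1, and ∂_2 has invariant factor 2 > 1, so H_1 ≅ Z ⊕ Z/2Z.
  H_2: rank ker ∂_2 − rank ∂_3 = (18 − 18) − 0 = 0, and there is no ∂_3, so H_2 ≅ 0.

As a check, the Euler characteristic is 9 − 27 + 18 = 0, which agrees with 1 − 1 + 0 = 0.
(K is a triangulation of the Klein bottle.)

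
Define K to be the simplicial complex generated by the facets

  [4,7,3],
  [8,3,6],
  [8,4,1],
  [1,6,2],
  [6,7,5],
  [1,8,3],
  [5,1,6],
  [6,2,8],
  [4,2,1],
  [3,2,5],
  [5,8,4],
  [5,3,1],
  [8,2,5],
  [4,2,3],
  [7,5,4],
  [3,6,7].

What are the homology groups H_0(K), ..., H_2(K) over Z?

H_0 ≅ Z,  H_1 ≅ Z^2,  H_2 ≅ Z.

Take the total order 1 < 2 < 3 < 4 < 5 < 6 < 7 < 8 on the vertex set. Then K (dimension 2) consists of the simplices:

  0-simplices (8): [1], [2], [3], [4], [5], [6], [7], [8]
  1-simplices (24): (24 of them)
  2-simplices (16): [1,2,4], [1,2,6], [1,3,5], [1,3,8], [1,4,8], [1,5,6], [2,3,4], [2,3,5], [2,5,8], [2,6,8], [3,4,7], [3,6,7], [3,6,8], [4,5,7], [4,5,8], [5,6,7]

giving chain groups C_0 ≅ Z^8, C_1 ≅ Z^24, C_2 ≅ Z^16.

Boundary ∂_1: C_1 → C_0 is given by ∂[p,q] = [q] − [p]. For instance
  ∂[3,6] = [6] − [3].
The resulting 8×24 matrix has rank 7, and its Smith normal form has invariant factors (1,1,1,1,1,1,1).

∂_2: C_2 → C_1 sends each 2-simplex [p,q,r] to [q,r] − [p,r] + [p,q]. For instance
  ∂[3,4,7] = [4,7] − [3,7] + [3,4],
  ∂[4,5,7] = [5,7] − [4,7] + [4,5].
As a 24×16 matrix over Z this has rank 15, with invariant factors (1,1,1,1,1,1,1,1,1,1,1,1,1,1,1).

Now H_k = ker ∂_k / im ∂_{k+1}, so:

  H_0: rank C_0 − rank ∂_1 = 8 − 7 = 1, and the invariant factors of ∂_1 are all 1, so H_0 ≅ Z.
  H_1: rank ker ∂_1 − rank ∂_2 = (24 − 7) − 15 = 2, and the invariant factors of ∂_2 are all 1, so H_1 ≅ Z^2.
  H_2: rank ker ∂_2 − rank ∂_3 = (16 − 15) − 0 = 1, and there is no ∂_3, so H_2 ≅ Z.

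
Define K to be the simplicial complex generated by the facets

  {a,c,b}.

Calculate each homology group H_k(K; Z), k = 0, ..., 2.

H_0 = Z,  H_1 = 0,  H_2 = 0.

Order the vertices as a < b < c. Listing each simplex with vertices in this order, K has dimension 2 with simplices:

  0-simplices (3): a, b, c
  1-simplices (3): ab, ac, bc
  2-simplices (1): abc

giving chain groups C_0 ≅ Z^3, C_1 ≅ Z^3, C_2 ≅ Z^1.

Boundary ∂_1: C_1 → C_0 sends each edge [p,q] (with p < q) to q − p. For instance
  ∂bc = c − b.
This gives a 3×3 integer matrix of rank 2; reducing to Smith normal form yields diagonal entries (1,1).

The boundary map ∂_2: C_2 → C_1 sends each 2-simplex [p,q,r] to [q,r] − [p,r] + [p,q]. For instance
  ∂abc = bc − ac + ab.
The resulting 3×1 matrix has rank 1, and its Smith normal form has invariant factors (1).

Now H_k = ker ∂_k / im ∂_{k+1}, so:

  H_0: rank C_0 − rank ∂_1 = 3 − 2 = 1, and the invariant factors of ∂_1 are all 1, so H_0 = Z.
  H_1: rank ker ∂_1 − rank ∂_2 = (3 − 2) − 1 = 0, and the invariant factors of ∂_2 are all 1, so H_1 = 0.
  H_2: rank ker ∂_2 − rank ∂_3 = (1 − 1) − 0 = 0, and there is no ∂_3, so H_2 = 0.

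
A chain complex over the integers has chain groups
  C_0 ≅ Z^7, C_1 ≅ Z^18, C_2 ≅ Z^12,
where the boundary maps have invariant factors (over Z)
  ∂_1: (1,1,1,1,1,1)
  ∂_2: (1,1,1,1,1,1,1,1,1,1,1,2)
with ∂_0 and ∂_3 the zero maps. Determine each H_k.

H_0: b_0 = 7 − 0 − 6 = 1; torsion from ∂_1 factors > 1: none. So H_0 ≅ Z.
H_1: b_1 = 18 − 6 − 12 = 0; torsion from ∂_2 factors > 1: [2]. So H_1 ≅ Z/2Z.
H_2: b_2 = 12 − 12 − 0 = 0; torsion from ∂_3 factors > 1: none. So H_2 ≅ 0.

H_0 ≅ Z,  H_1 ≅ Z/2Z,  H_2 = 0.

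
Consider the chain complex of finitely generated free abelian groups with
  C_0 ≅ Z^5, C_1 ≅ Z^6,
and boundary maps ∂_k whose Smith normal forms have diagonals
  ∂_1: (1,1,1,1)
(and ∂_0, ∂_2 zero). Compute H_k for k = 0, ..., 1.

H_0: b_0 = 5 − 0 − 4 = 1; torsion from ∂_1 factors > 1: none. So H_0 = Z.
H_1: b_1 = 6 − 4 − 0 = 2; torsion from ∂_2 factors > 1: none. So H_1 = Z^2.

H_0 = Z,  H_1 = Z^2.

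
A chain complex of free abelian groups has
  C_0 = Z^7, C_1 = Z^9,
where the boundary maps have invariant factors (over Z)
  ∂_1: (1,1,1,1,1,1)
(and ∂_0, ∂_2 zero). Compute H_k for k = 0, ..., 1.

H_0 = Z,  H_1 = Z^3.

H_0: b_0 = 7 − 0 − 6 = 1; torsion from ∂_1 factors > 1: none. So H_0 = Z.
H_1: b_1 = 9 − 6 − 0 = 3; torsion from ∂_2 factors > 1: none. So H_1 = Z^3.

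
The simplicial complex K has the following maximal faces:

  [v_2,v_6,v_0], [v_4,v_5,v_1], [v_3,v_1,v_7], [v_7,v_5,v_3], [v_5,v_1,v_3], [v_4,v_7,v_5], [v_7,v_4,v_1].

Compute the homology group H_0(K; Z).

H_0 ≅ Z^2.

Take the total order v_0 < v_1 < v_2 < v_3 < v_4 < v_5 < v_6 < v_7 on the vertex set. Then K (dimension 2) consists of the simplices:

  0-simplices (8): [v_0], [v_1], [v_2], [v_3], [v_4], [v_5], [v_6], [v_7]
  1-simplices (12): [v_0,v_2], [v_0,v_6], [v_1,v_3], [v_1,v_4], [v_1,v_5], [v_1,v_7], [v_2,v_6], [v_3,v_5], [v_3,v_7], [v_4,v_5], [v_4,v_7], [v_5,v_7]
  2-simplices (7): [v_0,v_2,v_6], [v_1,v_3,v_5], [v_1,v_3,v_7], [v_1,v_4,v_5], [v_1,v_4,v_7], [v_3,v_5,v_7], [v_4,v_5,v_7]

so the chain groups are C_0 ≅ Z^8, C_1 ≅ Z^12, C_2 ≅ Z^7.

∂_1: C_1 → C_0 sends each edge [p,q] (with p < q) to q − p. For instance
  ∂[v_1,v_7] = [v_7] − [v_1].
The resulting 8×12 matrix has rank 6, and its Smith normal form has invariant factors (1,1,1,1,1,1).

∂_2: C_2 → C_1 sends each 2-simplex [p,q,r] to [q,r] − [p,r] + [p,q]. For instance
  ∂[v_1,v_3,v_5] = [v_3,v_5] − [v_1,v_5] + [v_1,v_3],
  ∂[v_0,v_2,v_6] = [v_2,v_6] − [v_0,v_6] + [v_0,v_2].
This gives a 12×7 integer matrix of rank 6; reducing to Smith normal form yields diagonal entries (1,1,1,1,1,1).

Now H_k = ker ∂_k / im ∂_{k+1}, so:

  H_0: rank C_0 − rank ∂_1 = 8 − 6 = 2, and the invariant factors of ∂_1 are all 1, so H_0 ≅ Z^2.

(K is a triangulation of the disjoint union of the 2-simplex and the 2-sphere S^2.)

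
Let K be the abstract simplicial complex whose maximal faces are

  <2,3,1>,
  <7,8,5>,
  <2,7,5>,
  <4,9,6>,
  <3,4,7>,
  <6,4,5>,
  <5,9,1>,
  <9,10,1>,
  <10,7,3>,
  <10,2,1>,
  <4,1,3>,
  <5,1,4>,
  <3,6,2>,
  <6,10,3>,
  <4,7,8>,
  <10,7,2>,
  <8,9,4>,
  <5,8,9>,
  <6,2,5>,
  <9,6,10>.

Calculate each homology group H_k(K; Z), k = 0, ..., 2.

We work with the vertex ordering 1 < 2 < 3 < 4 < 5 < 6 < 7 < 8 < 9 < 10. The simplices of K, each written with vertices in increasing order, are:

  0-simplices (10): [1], [2], [3], [4], [5], [6], [7], [8], [9], [10]
  1-simplices (30): (30 of them)
  2-simplices (20): (20 of them)

giving chain groups C_0 ≅ Z^10, C_1 ≅ Z^30, C_2 ≅ Z^20.

Boundary ∂_1: C_1 → C_0 maps an edge to its endpoints' difference, ∂[p,q] = q − p. For instance
  ∂[4,5] = [5] − [4].
As a 10×30 matrix over Z this has rank 9, with invariant factors (1,1,1,1,1,1,1,1,1).

The boundary map ∂_2: C_2 → C_1 acts by ∂[p,q,r] = [q,r] − [p,r] + [p,q]. For instance
  ∂[3,4,7] = [4,7] − [3,7] + [3,4],
  ∂[2,3,6] = [3,6] − [2,6] + [2,3].
As a 30×20 matrix over Z this has rank 20, with invariant factors (1,1,1,1,1,1,1,1,1,1,1,1,1,1,1,1,1,1,1,2).

Reading off H_k = ker ∂_k / im ∂_{k+1}:

  H_0: rank C_0 − rank ∂_1 = 10 − 9 = 1, and the invariant factors of ∂_1 are all 1, so H_0 ≅ Z.
  H_1: rank ker ∂_1 − rank ∂_2 = (30 − 9) − 20 = 1, and ∂_2 has invariant factor 2 > 1, so H_1 ≅ Z ⊕ Z/2Z.
  H_2: rank ker ∂_2 − rank ∂_3 = (20 − 20) − 0 = 0, and there is no ∂_3, so H_2 ≅ 0.

H_0 ≅ Z,  H_1 ≅ Z ⊕ Z/2Z,  H_2 = 0.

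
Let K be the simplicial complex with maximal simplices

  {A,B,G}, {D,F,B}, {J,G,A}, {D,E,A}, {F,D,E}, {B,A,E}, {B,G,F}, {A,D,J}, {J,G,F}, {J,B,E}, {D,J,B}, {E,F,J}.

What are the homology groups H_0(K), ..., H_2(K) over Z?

H_0 ≅ Z,  H_1 ≅ Z/2,  H_2 = 0.

Fix the vertex order A < B < D < E < F < G < J and write every simplex with vertices in increasing order. Then dim K = 2 and the simplices of K are:

  0-simplices (7): A, B, D, E, F, G, J
  1-simplices (18): AB, AD, AE, AG, AJ, BD, BE, BF, BG, BJ, DE, DF, DJ, EF, EJ, FG, FJ, GJ
  2-simplices (12): ABE, ABG, ADE, ADJ, AGJ, BDF, BDJ, BEJ, BFG, DEF, EFJ, FGJ

giving chain groups C_0 ≅ Z^7, C_1 ≅ Z^18, C_2 ≅ Z^12.

∂_1: C_1 → C_0 sends each edge [p,q] (with p < q) to q − p.
This gives a 7×18 integer matrix of rank 6; reducing to Smith normal form yields diagonal entries (1,1,1,1,1,1).

Boundary ∂_2: C_2 → C_1 maps a triangle to the signed sum of its edges. For instance
  ∂BDJ = DJ − BJ + BD,
  ∂DEF = EF − DF + DE.
This gives a 18×12 integer matrix of rank 12; reducing to Smith normal form yields diagonal entries (1,1,1,1,1,1,1,1,1,1,1,2).

Computing H_k = (kernel of ∂_k) / (image of ∂_{k+1}):

  H_0: rank C_0 − rank ∂_1 = 7 − 6 = 1, and the invariant factors of ∂_1 are all 1, so H_0 ≅ Z.
  H_1: rank ker ∂_1 − rank ∂_2 = (18 − 6) − 12 = 0, and ∂_2 has invariant factor 2 > 1, so H_1 ≅ Z/2.
  H_2: rank ker ∂_2 − rank ∂_3 = (12 − 12) − 0 = 0, and there is no ∂_3, so H_2 ≅ 0.

(K is a triangulation of the real projective plane RP^2.)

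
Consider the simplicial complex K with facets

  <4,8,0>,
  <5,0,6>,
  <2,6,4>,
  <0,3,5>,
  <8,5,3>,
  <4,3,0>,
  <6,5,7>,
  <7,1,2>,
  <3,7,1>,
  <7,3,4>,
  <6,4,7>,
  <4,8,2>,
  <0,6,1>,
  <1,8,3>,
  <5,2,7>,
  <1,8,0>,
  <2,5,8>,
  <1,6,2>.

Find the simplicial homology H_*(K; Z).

Take the total order 0 < 1 < 2 < 3 < 4 < 5 < 6 < 7 < 8 on the vertex set. Then K (dimension 2) consists of the simplices:

  0-simplices (9): [0], [1], [2], [3], [4], [5], [6], [7], [8]
  1-simplices (27): (27 of them)
  2-simplices (18): [0,1,6], [0,1,8], [0,3,4], [0,3,5], [0,4,8], [0,5,6], [1,2,6], [1,2,7], [1,3,7], [1,3,8], [2,4,6], [2,4,8], [2,5,7], [2,5,8], [3,4,7], [3,5,8], [4,6,7], [5,6,7]

Hence C_0 ≅ Z^9, C_1 ≅ Z^27, C_2 ≅ Z^18.

∂_1: C_1 → C_0 maps an edge to its endpoints' difference, ∂[p,q] = q − p.
This gives a 9×27 integer matrix of rank 8; reducing to Smith normal form yields diagonal entries (1,1,1,1,1,1,1,1).

The boundary map ∂_2: C_2 → C_1 sends each 2-simplex [p,q,r] to [q,r] − [p,r] + [p,q]. For instance
  ∂[1,2,6] = [2,6] − [1,6] + [1,2],
  ∂[2,5,7] = [5,7] − [2,7] + [2,5].
The 27×18 boundary matrix has rank 18 and Smith normal form diag(1,1,1,1,1,1,1,1,1,1,1,1,1,1,1,1,1,2).

Reading off H_k = ker ∂_k / im ∂_{k+1}:

  H_0: rank C_0 − rank ∂_1 = 9 − 8 = 1, and the invariant factors of ∂_1 are all 1, so H_0 = Z.
  H_1: rank ker ∂_1 − rank ∂_2 = (27 − 8) − 18 = 1, and ∂_2 has invariant factor 2 > 1, so H_1 = Z × Z/2.
  H_2: rank ker ∂_2 − rank ∂_3 = (18 − 18) − 0 = 0, and there is no ∂_3, so H_2 = 0.

As a check, the Euler characteristic is 9 − 27 + 18 = 0, which agrees with 1 − 1 + 0 = 0.

H_0 = Z,  H_1 = Z × Z/2,  H_2 = 0.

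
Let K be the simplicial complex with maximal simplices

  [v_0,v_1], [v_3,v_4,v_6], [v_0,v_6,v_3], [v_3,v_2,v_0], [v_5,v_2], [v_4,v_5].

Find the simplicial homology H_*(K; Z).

K has 7 vertices, 10 edges, 3 triangles.
rank ∂_0 = 0, rank ∂_1 = 6 ⇒ b_0 = 7 − 0 − 6 = 1; all invariant factors of ∂_1 are 1 so no torsion. So H_0 = Z.
rank ∂_1 = 6, rank ∂_2 = 3 ⇒ b_1 = 10 − 6 − 3 = 1; all invariant factors of ∂_2 are 1 so no torsion. So H_1 = Z.
rank ∂_2 = 3, rank ∂_3 = 0 ⇒ b_2 = 3 − 3 − 0 = 0. So H_2 = 0.

H_0 ≅ Z,  H_1 ≅ Z,  H_2 = 0.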